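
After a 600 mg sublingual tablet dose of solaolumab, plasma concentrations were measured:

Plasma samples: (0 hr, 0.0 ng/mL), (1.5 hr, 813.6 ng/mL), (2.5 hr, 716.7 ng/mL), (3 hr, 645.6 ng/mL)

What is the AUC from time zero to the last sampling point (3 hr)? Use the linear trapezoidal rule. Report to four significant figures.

AUC = 1716 ng/mL·hr

Trapezoidal AUC_0→3:
  [0→1.5]: (0.0+813.6)/2 × 1.5 = 610.2
  [1.5→2.5]: (813.6+716.7)/2 × 1 = 765.15
  [2.5→3]: (716.7+645.6)/2 × 0.5 = 340.575
  Sum = 1715.925 ng/mL·hr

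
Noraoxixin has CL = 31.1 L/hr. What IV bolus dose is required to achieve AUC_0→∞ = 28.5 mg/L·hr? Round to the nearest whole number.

Dose_iv = CL × AUC_0→∞
     = 31.1 × 28.5 = 886.35 mg

Dose = 886 mg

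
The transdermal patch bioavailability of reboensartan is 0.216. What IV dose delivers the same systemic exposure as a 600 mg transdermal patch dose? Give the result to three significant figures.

Systemic exposure from an extravascular dose = F × D_ev, so the equivalent IV dose is F × D_ev.
D_iv = F × D_ev = 0.216 × 600 = 129.6 mg

D_iv = 130 mg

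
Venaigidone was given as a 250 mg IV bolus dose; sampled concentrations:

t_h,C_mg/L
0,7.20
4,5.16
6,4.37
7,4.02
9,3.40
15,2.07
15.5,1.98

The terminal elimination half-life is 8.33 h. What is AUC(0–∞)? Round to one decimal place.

Trapezoidal AUC_0→15.5:
  [0→4]: (7.20+5.16)/2 × 4 = 24.72
  [4→6]: (5.16+4.37)/2 × 2 = 9.53
  [6→7]: (4.37+4.02)/2 × 1 = 4.195
  [7→9]: (4.02+3.40)/2 × 2 = 7.42
  [9→15]: (3.40+2.07)/2 × 6 = 16.41
  [15→15.5]: (2.07+1.98)/2 × 0.5 = 1.0125
  Sum = 63.2875 mg/L·h
k_e = ln2 / t½ = 0.693147 / 8.33 = 0.0832 h^-1
Extrapolated tail: C_last / k_e = 1.98 / 0.0832 = 23.798
AUC_0→∞ = 63.2875 + 23.798 = 87.0855 mg/L·h

AUC = 87.1 mg/L·h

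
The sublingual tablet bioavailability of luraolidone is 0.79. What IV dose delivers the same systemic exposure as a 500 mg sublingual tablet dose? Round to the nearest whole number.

Systemic exposure from an extravascular dose = F × D_ev, so the equivalent IV dose is F × D_ev.
D_iv = F × D_ev = 0.79 × 500 = 395 mg

D_iv = 395 mg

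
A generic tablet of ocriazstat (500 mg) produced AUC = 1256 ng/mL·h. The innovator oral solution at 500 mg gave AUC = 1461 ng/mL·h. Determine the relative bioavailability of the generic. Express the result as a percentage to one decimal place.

F_rel = 86.0%

F_rel = (AUC_test/D_test) / (AUC_ref/D_ref)
      = (1256/500) / (1461/500)
      = 2.512 / 2.922 = 0.8597 = 85.97%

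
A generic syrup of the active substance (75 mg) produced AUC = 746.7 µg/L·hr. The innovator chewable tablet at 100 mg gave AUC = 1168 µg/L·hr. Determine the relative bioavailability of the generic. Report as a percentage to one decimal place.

F_rel = 85.2%

F_rel = (AUC_test/D_test) / (AUC_ref/D_ref)
      = (746.7/75) / (1168/100)
      = 9.956 / 11.68 = 0.8524 = 85.24%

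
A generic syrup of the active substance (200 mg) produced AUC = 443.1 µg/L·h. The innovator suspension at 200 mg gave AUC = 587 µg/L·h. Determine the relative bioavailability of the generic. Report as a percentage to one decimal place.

F_rel = (AUC_test/D_test) / (AUC_ref/D_ref)
      = (443.1/200) / (587/200)
      = 2.2155 / 2.935 = 0.7549 = 75.49%

F_rel = 75.5%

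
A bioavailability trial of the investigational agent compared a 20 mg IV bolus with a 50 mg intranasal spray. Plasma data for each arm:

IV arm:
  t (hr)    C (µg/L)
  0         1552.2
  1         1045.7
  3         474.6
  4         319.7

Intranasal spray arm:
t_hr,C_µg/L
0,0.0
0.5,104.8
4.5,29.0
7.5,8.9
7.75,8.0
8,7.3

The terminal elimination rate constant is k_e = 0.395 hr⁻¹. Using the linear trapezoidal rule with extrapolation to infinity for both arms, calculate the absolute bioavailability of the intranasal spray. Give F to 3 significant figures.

F = 0.0371

Trapezoidal AUC_0→4 (IV):
  [0→1]: (1552.2+1045.7)/2 × 1 = 1298.95
  [1→3]: (1045.7+474.6)/2 × 2 = 1520.3
  [3→4]: (474.6+319.7)/2 × 1 = 397.15
  Sum = 3216.4 µg/L·hr
IV tail: 319.7/0.395 = 809.367; AUC_iv,0→∞ = 3216.4 + 809.367 = 4025.767 µg/L·hr
Trapezoidal AUC_0→8 (intranasal spray):
  [0→0.5]: (0.0+104.8)/2 × 0.5 = 26.2
  [0.5→4.5]: (104.8+29.0)/2 × 4 = 267.6
  [4.5→7.5]: (29.0+8.9)/2 × 3 = 56.85
  [7.5→7.75]: (8.9+8.0)/2 × 0.25 = 2.1125
  [7.75→8]: (8.0+7.3)/2 × 0.25 = 1.9125
  Sum = 354.675 µg/L·hr
intranasal spray tail: 7.3/0.395 = 18.481; AUC_ev,0→∞ = 354.675 + 18.481 = 373.156 µg/L·hr
F = (AUC_ev/D_ev)/(AUC_iv/D_iv) = (373.156/50)/(4025.767/20) = 7.46312/201.28835 = 0.0371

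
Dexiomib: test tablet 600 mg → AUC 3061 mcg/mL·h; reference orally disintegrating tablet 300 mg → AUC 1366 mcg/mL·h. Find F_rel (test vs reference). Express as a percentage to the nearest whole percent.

F_rel = 112%

F_rel = (AUC_test/D_test) / (AUC_ref/D_ref)
      = (3061/600) / (1366/300)
      = 5.10167 / 4.55333 = 1.1204 = 112.04%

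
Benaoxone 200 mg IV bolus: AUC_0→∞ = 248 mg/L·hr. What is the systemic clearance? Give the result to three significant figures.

CL = Dose_iv / AUC_0→∞
   = 200 / 248 = 0.806452 L/hr

CL = 0.806 L/hr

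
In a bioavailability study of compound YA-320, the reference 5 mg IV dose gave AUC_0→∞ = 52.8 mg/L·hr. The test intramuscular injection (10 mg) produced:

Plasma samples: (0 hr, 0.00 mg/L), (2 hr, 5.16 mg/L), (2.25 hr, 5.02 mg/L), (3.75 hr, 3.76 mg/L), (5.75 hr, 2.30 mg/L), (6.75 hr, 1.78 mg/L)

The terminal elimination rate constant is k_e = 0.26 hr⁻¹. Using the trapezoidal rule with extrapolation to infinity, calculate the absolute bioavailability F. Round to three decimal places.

Trapezoidal AUC_0→6.75 (intramuscular injection):
  [0→2]: (0.00+5.16)/2 × 2 = 5.16
  [2→2.25]: (5.16+5.02)/2 × 0.25 = 1.2725
  [2.25→3.75]: (5.02+3.76)/2 × 1.5 = 6.585
  [3.75→5.75]: (3.76+2.30)/2 × 2 = 6.06
  [5.75→6.75]: (2.30+1.78)/2 × 1 = 2.04
  Sum = 21.1175 mg/L·hr
Tail: C_last/k_e = 1.78/0.26 = 6.846
AUC_0→∞ (intramuscular injection) = 21.1175 + 6.846 = 27.9635 mg/L·hr
F = (AUC_ev/D_ev)/(AUC_iv/D_iv) = (27.9635/10)/(52.8/5) = 2.79635/10.56 = 0.2648

F = 0.265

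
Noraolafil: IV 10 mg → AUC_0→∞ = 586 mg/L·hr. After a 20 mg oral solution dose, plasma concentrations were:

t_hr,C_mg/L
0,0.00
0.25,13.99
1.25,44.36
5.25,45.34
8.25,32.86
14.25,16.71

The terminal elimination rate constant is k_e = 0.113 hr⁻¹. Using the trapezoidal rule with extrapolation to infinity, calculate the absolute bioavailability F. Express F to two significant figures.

Trapezoidal AUC_0→14.25 (oral solution):
  [0→0.25]: (0.00+13.99)/2 × 0.25 = 1.74875
  [0.25→1.25]: (13.99+44.36)/2 × 1 = 29.175
  [1.25→5.25]: (44.36+45.34)/2 × 4 = 179.4
  [5.25→8.25]: (45.34+32.86)/2 × 3 = 117.3
  [8.25→14.25]: (32.86+16.71)/2 × 6 = 148.71
  Sum = 476.33375 mg/L·hr
Tail: C_last/k_e = 16.71/0.113 = 147.876
AUC_0→∞ (oral solution) = 476.33375 + 147.876 = 624.20975 mg/L·hr
F = (AUC_ev/D_ev)/(AUC_iv/D_iv) = (624.20975/20)/(586/10) = 31.2105/58.6 = 0.5326

F = 0.53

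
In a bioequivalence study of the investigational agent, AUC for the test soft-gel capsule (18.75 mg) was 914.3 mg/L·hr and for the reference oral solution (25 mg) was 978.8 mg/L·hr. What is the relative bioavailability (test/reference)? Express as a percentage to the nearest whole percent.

F_rel = (AUC_test/D_test) / (AUC_ref/D_ref)
      = (914.3/18.75) / (978.8/25)
      = 48.7627 / 39.152 = 1.2455 = 124.55%

F_rel = 125%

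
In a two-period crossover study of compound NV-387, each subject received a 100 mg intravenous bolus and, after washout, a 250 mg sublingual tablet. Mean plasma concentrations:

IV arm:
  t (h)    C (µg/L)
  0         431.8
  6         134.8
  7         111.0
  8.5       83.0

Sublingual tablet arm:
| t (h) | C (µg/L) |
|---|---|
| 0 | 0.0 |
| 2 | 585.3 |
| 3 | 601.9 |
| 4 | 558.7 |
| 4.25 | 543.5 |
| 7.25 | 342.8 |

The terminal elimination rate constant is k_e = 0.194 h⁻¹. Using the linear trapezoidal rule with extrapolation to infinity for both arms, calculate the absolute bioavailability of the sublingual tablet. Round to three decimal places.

Trapezoidal AUC_0→8.5 (IV):
  [0→6]: (431.8+134.8)/2 × 6 = 1699.8
  [6→7]: (134.8+111.0)/2 × 1 = 122.9
  [7→8.5]: (111.0+83.0)/2 × 1.5 = 145.5
  Sum = 1968.2 µg/L·h
IV tail: 83.0/0.194 = 427.835; AUC_iv,0→∞ = 1968.2 + 427.835 = 2396.035 µg/L·h
Trapezoidal AUC_0→7.25 (sublingual tablet):
  [0→2]: (0.0+585.3)/2 × 2 = 585.3
  [2→3]: (585.3+601.9)/2 × 1 = 593.6
  [3→4]: (601.9+558.7)/2 × 1 = 580.3
  [4→4.25]: (558.7+543.5)/2 × 0.25 = 137.775
  [4.25→7.25]: (543.5+342.8)/2 × 3 = 1329.45
  Sum = 3226.425 µg/L·h
sublingual tablet tail: 342.8/0.194 = 1767.010; AUC_ev,0→∞ = 3226.425 + 1767.010 = 4993.435 µg/L·h
F = (AUC_ev/D_ev)/(AUC_iv/D_iv) = (4993.435/250)/(2396.035/100) = 19.97374/23.96035 = 0.8336

F = 0.834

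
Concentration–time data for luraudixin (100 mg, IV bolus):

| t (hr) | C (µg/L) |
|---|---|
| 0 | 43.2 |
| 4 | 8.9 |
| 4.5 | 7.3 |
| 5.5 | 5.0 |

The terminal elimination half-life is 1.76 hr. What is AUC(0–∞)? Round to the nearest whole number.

AUC = 127 µg/L·hr

Trapezoidal AUC_0→5.5:
  [0→4]: (43.2+8.9)/2 × 4 = 104.2
  [4→4.5]: (8.9+7.3)/2 × 0.5 = 4.05
  [4.5→5.5]: (7.3+5.0)/2 × 1 = 6.15
  Sum = 114.4 µg/L·hr
k_e = ln2 / t½ = 0.693147 / 1.76 = 0.3938 hr^-1
Extrapolated tail: C_last / k_e = 5.0 / 0.3938 = 12.697
AUC_0→∞ = 114.4 + 12.697 = 127.097 µg/L·hr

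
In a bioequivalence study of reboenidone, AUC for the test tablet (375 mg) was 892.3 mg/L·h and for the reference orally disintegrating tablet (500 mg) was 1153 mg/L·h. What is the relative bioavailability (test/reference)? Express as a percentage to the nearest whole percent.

F_rel = (AUC_test/D_test) / (AUC_ref/D_ref)
      = (892.3/375) / (1153/500)
      = 2.37947 / 2.306 = 1.0319 = 103.19%

F_rel = 103%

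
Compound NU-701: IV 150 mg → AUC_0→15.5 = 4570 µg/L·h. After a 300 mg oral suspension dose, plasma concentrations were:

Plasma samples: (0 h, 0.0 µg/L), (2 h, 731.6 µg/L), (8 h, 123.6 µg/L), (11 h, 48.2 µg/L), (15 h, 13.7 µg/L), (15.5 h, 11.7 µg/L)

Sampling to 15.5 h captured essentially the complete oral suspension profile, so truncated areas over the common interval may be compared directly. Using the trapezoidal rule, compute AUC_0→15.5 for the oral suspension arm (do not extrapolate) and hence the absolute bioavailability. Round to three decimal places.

Trapezoidal AUC_0→15.5 (oral suspension):
  [0→2]: (0.0+731.6)/2 × 2 = 731.6
  [2→8]: (731.6+123.6)/2 × 6 = 2565.6
  [8→11]: (123.6+48.2)/2 × 3 = 257.7
  [11→15]: (48.2+13.7)/2 × 4 = 123.8
  [15→15.5]: (13.7+11.7)/2 × 0.5 = 6.35
  Sum = 3685.05 µg/L·h
F = (AUC_ev/D_ev)/(AUC_iv/D_iv) = (3685.05/300)/(4570/150) = 12.2835/30.4667 = 0.4032

F = 0.403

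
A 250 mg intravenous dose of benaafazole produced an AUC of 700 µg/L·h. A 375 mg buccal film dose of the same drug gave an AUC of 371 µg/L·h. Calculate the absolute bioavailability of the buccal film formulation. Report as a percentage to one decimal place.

F = 35.3%

F = (AUC_ev / D_ev) / (AUC_iv / D_iv)
  = (371/375) / (700/250)
  = 0.989333 / 2.8 = 0.3533
  = 35.33%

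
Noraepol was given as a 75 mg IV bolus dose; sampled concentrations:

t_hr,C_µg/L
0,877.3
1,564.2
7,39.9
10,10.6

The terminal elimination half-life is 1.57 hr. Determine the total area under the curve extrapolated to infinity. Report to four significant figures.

AUC = 2633 µg/L·hr

Trapezoidal AUC_0→10:
  [0→1]: (877.3+564.2)/2 × 1 = 720.75
  [1→7]: (564.2+39.9)/2 × 6 = 1812.3
  [7→10]: (39.9+10.6)/2 × 3 = 75.75
  Sum = 2608.8 µg/L·hr
k_e = ln2 / t½ = 0.693147 / 1.57 = 0.4415 hr^-1
Extrapolated tail: C_last / k_e = 10.6 / 0.4415 = 24.009
AUC_0→∞ = 2608.8 + 24.009 = 2632.809 µg/L·hr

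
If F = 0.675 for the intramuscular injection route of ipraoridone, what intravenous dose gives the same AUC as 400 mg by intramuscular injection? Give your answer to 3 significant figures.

Systemic exposure from an extravascular dose = F × D_ev, so the equivalent IV dose is F × D_ev.
D_iv = F × D_ev = 0.675 × 400 = 270 mg

D_iv = 270 mg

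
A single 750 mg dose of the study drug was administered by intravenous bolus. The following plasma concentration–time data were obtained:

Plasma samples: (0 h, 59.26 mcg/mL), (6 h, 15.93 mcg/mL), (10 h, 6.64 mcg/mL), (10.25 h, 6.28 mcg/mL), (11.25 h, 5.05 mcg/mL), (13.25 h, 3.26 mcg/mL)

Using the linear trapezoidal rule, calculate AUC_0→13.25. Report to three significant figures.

AUC = 286 mcg/mL·h

Trapezoidal AUC_0→13.25:
  [0→6]: (59.26+15.93)/2 × 6 = 225.57
  [6→10]: (15.93+6.64)/2 × 4 = 45.14
  [10→10.25]: (6.64+6.28)/2 × 0.25 = 1.615
  [10.25→11.25]: (6.28+5.05)/2 × 1 = 5.665
  [11.25→13.25]: (5.05+3.26)/2 × 2 = 8.31
  Sum = 286.3 mcg/mL·h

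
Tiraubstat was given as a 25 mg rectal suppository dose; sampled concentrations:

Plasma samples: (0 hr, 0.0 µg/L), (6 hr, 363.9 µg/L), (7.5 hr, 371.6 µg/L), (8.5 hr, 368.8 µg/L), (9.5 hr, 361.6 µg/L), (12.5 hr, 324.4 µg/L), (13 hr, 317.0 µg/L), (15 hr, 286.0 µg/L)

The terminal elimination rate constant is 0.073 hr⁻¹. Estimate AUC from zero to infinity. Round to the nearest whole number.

AUC = 8089 µg/L·hr

Trapezoidal AUC_0→15:
  [0→6]: (0.0+363.9)/2 × 6 = 1091.7
  [6→7.5]: (363.9+371.6)/2 × 1.5 = 551.625
  [7.5→8.5]: (371.6+368.8)/2 × 1 = 370.2
  [8.5→9.5]: (368.8+361.6)/2 × 1 = 365.2
  [9.5→12.5]: (361.6+324.4)/2 × 3 = 1029.0
  [12.5→13]: (324.4+317.0)/2 × 0.5 = 160.35
  [13→15]: (317.0+286.0)/2 × 2 = 603.0
  Sum = 4171.075 µg/L·hr
Extrapolated tail: C_last / k_e = 286.0 / 0.073 = 3917.808
AUC_0→∞ = 4171.075 + 3917.808 = 8088.883 µg/L·hr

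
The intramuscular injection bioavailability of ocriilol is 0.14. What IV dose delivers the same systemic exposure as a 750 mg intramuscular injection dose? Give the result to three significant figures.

Systemic exposure from an extravascular dose = F × D_ev, so the equivalent IV dose is F × D_ev.
D_iv = F × D_ev = 0.14 × 750 = 105 mg

D_iv = 105 mg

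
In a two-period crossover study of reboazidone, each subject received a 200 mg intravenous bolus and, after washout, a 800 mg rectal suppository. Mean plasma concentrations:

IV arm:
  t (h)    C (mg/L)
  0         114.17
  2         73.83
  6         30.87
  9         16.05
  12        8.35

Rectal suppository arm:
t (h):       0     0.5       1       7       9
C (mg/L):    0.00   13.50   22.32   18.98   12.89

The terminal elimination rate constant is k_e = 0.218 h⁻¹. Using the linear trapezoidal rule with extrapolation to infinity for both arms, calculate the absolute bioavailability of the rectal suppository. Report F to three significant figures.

F = 0.105

Trapezoidal AUC_0→12 (IV):
  [0→2]: (114.17+73.83)/2 × 2 = 188.0
  [2→6]: (73.83+30.87)/2 × 4 = 209.4
  [6→9]: (30.87+16.05)/2 × 3 = 70.38
  [9→12]: (16.05+8.35)/2 × 3 = 36.6
  Sum = 504.38 mg/L·h
IV tail: 8.35/0.218 = 38.303; AUC_iv,0→∞ = 504.38 + 38.303 = 542.683 mg/L·h
Trapezoidal AUC_0→9 (rectal suppository):
  [0→0.5]: (0.00+13.50)/2 × 0.5 = 3.375
  [0.5→1]: (13.50+22.32)/2 × 0.5 = 8.955
  [1→7]: (22.32+18.98)/2 × 6 = 123.9
  [7→9]: (18.98+12.89)/2 × 2 = 31.87
  Sum = 168.1 mg/L·h
rectal suppository tail: 12.89/0.218 = 59.128; AUC_ev,0→∞ = 168.1 + 59.128 = 227.228 mg/L·h
F = (AUC_ev/D_ev)/(AUC_iv/D_iv) = (227.228/800)/(542.683/200) = 0.284035/2.713415 = 0.1047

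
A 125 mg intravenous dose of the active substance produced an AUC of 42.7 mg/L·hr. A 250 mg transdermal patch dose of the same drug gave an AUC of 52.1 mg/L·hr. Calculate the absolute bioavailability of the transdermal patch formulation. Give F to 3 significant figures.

F = 0.610

F = (AUC_ev / D_ev) / (AUC_iv / D_iv)
  = (52.1/250) / (42.7/125)
  = 0.2084 / 0.3416 = 0.6101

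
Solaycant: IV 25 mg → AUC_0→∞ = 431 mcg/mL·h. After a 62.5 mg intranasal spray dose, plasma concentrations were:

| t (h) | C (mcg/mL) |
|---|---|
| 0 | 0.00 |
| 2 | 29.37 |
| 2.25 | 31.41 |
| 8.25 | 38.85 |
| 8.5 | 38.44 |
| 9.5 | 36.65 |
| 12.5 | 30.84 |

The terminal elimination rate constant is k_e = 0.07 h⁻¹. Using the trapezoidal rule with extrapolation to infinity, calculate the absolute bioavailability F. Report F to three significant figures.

F = 0.777

Trapezoidal AUC_0→12.5 (intranasal spray):
  [0→2]: (0.00+29.37)/2 × 2 = 29.37
  [2→2.25]: (29.37+31.41)/2 × 0.25 = 7.5975
  [2.25→8.25]: (31.41+38.85)/2 × 6 = 210.78
  [8.25→8.5]: (38.85+38.44)/2 × 0.25 = 9.66125
  [8.5→9.5]: (38.44+36.65)/2 × 1 = 37.545
  [9.5→12.5]: (36.65+30.84)/2 × 3 = 101.235
  Sum = 396.18875 mcg/mL·h
Tail: C_last/k_e = 30.84/0.07 = 440.571
AUC_0→∞ (intranasal spray) = 396.18875 + 440.571 = 836.75975 mcg/mL·h
F = (AUC_ev/D_ev)/(AUC_iv/D_iv) = (836.75975/62.5)/(431/25) = 13.388156/17.24 = 0.7766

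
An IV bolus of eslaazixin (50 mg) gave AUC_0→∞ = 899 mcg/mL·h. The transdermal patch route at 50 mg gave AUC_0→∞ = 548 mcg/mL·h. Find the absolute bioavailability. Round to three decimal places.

F = 0.610

F = (AUC_ev / D_ev) / (AUC_iv / D_iv)
  = (548/50) / (899/50)
  = 10.96 / 17.98 = 0.6096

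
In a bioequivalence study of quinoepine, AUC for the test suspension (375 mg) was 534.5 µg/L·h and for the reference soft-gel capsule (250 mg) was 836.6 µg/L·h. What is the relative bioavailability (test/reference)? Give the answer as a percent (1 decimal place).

F_rel = (AUC_test/D_test) / (AUC_ref/D_ref)
      = (534.5/375) / (836.6/250)
      = 1.42533 / 3.3464 = 0.4259 = 42.59%

F_rel = 42.6%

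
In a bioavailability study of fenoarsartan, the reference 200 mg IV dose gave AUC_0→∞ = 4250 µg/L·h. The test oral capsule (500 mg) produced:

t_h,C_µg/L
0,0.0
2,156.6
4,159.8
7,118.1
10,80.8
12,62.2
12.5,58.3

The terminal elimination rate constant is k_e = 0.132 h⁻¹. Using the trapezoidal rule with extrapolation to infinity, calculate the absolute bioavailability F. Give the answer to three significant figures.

F = 0.170

Trapezoidal AUC_0→12.5 (oral capsule):
  [0→2]: (0.0+156.6)/2 × 2 = 156.6
  [2→4]: (156.6+159.8)/2 × 2 = 316.4
  [4→7]: (159.8+118.1)/2 × 3 = 416.85
  [7→10]: (118.1+80.8)/2 × 3 = 298.35
  [10→12]: (80.8+62.2)/2 × 2 = 143.0
  [12→12.5]: (62.2+58.3)/2 × 0.5 = 30.125
  Sum = 1361.325 µg/L·h
Tail: C_last/k_e = 58.3/0.132 = 441.667
AUC_0→∞ (oral capsule) = 1361.325 + 441.667 = 1802.992 µg/L·h
F = (AUC_ev/D_ev)/(AUC_iv/D_iv) = (1802.992/500)/(4250/200) = 3.605984/21.25 = 0.1697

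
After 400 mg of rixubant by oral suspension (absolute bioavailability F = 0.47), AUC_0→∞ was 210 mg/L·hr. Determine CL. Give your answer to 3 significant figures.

CL = F × Dose / AUC_0→∞
   = 0.47 × 400 / 210 = 0.895238 L/hr

CL = 0.895 L/hr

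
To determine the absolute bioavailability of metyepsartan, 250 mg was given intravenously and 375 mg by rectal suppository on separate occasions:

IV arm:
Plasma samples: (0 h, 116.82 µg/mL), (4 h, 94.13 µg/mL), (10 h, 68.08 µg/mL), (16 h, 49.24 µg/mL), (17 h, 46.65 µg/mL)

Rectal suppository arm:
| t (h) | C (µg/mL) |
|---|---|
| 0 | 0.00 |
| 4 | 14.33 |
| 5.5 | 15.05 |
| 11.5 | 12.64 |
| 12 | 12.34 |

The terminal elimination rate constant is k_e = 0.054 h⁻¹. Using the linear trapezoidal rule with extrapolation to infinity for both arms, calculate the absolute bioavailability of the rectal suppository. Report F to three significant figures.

F = 0.113

Trapezoidal AUC_0→17 (IV):
  [0→4]: (116.82+94.13)/2 × 4 = 421.9
  [4→10]: (94.13+68.08)/2 × 6 = 486.63
  [10→16]: (68.08+49.24)/2 × 6 = 351.96
  [16→17]: (49.24+46.65)/2 × 1 = 47.945
  Sum = 1308.435 µg/mL·h
IV tail: 46.65/0.054 = 863.889; AUC_iv,0→∞ = 1308.435 + 863.889 = 2172.324 µg/mL·h
Trapezoidal AUC_0→12 (rectal suppository):
  [0→4]: (0.00+14.33)/2 × 4 = 28.66
  [4→5.5]: (14.33+15.05)/2 × 1.5 = 22.035
  [5.5→11.5]: (15.05+12.64)/2 × 6 = 83.07
  [11.5→12]: (12.64+12.34)/2 × 0.5 = 6.245
  Sum = 140.01 µg/mL·h
rectal suppository tail: 12.34/0.054 = 228.519; AUC_ev,0→∞ = 140.01 + 228.519 = 368.529 µg/mL·h
F = (AUC_ev/D_ev)/(AUC_iv/D_iv) = (368.529/375)/(2172.324/250) = 0.982744/8.689296 = 0.1131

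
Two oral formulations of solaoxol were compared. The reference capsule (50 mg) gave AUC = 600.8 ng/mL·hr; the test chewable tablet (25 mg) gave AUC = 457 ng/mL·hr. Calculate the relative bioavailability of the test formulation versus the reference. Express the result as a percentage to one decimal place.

F_rel = 152.1%

F_rel = (AUC_test/D_test) / (AUC_ref/D_ref)
      = (457/25) / (600.8/50)
      = 18.28 / 12.016 = 1.5213 = 152.13%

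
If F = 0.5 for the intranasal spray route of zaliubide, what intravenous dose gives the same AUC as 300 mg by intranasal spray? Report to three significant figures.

Systemic exposure from an extravascular dose = F × D_ev, so the equivalent IV dose is F × D_ev.
D_iv = F × D_ev = 0.5 × 300 = 150 mg

D_iv = 150 mg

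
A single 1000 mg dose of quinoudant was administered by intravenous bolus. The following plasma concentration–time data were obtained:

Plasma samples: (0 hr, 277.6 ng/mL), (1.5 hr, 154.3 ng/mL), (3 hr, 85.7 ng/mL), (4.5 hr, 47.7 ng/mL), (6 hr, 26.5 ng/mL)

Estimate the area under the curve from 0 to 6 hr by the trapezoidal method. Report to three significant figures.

AUC = 660 ng/mL·hr

Trapezoidal AUC_0→6:
  [0→1.5]: (277.6+154.3)/2 × 1.5 = 323.925
  [1.5→3]: (154.3+85.7)/2 × 1.5 = 180.0
  [3→4.5]: (85.7+47.7)/2 × 1.5 = 100.05
  [4.5→6]: (47.7+26.5)/2 × 1.5 = 55.65
  Sum = 659.625 ng/mL·hr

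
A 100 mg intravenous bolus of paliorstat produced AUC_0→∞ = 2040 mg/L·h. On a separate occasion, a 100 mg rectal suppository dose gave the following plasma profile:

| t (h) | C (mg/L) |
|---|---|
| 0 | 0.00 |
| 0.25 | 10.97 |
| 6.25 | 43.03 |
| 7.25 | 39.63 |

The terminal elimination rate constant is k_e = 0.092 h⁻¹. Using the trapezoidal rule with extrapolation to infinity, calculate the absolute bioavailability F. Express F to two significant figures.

Trapezoidal AUC_0→7.25 (rectal suppository):
  [0→0.25]: (0.00+10.97)/2 × 0.25 = 1.37125
  [0.25→6.25]: (10.97+43.03)/2 × 6 = 162.0
  [6.25→7.25]: (43.03+39.63)/2 × 1 = 41.33
  Sum = 204.70125 mg/L·h
Tail: C_last/k_e = 39.63/0.092 = 430.761
AUC_0→∞ (rectal suppository) = 204.70125 + 430.761 = 635.46225 mg/L·h
F = (AUC_ev/D_ev)/(AUC_iv/D_iv) = (635.46225/100)/(2040/100) = 6.3546225/20.4 = 0.3115

F = 0.31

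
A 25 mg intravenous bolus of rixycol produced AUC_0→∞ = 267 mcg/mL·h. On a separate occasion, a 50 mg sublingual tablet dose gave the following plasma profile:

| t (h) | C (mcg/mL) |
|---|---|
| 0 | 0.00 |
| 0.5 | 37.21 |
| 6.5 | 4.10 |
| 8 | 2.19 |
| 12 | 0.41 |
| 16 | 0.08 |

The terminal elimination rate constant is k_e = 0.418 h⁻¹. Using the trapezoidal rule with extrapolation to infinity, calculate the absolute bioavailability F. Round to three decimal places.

F = 0.270

Trapezoidal AUC_0→16 (sublingual tablet):
  [0→0.5]: (0.00+37.21)/2 × 0.5 = 9.3025
  [0.5→6.5]: (37.21+4.10)/2 × 6 = 123.93
  [6.5→8]: (4.10+2.19)/2 × 1.5 = 4.7175
  [8→12]: (2.19+0.41)/2 × 4 = 5.2
  [12→16]: (0.41+0.08)/2 × 4 = 0.98
  Sum = 144.13 mcg/mL·h
Tail: C_last/k_e = 0.08/0.418 = 0.191
AUC_0→∞ (sublingual tablet) = 144.13 + 0.191 = 144.321 mcg/mL·h
F = (AUC_ev/D_ev)/(AUC_iv/D_iv) = (144.321/50)/(267/25) = 2.88642/10.68 = 0.2703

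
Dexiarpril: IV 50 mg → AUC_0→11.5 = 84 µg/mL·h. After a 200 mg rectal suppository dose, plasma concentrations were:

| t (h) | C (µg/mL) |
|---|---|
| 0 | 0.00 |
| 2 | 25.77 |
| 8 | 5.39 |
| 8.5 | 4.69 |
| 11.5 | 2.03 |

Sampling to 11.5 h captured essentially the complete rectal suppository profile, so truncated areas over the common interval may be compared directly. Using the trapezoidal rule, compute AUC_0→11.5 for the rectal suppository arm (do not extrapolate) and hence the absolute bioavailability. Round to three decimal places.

F = 0.392

Trapezoidal AUC_0→11.5 (rectal suppository):
  [0→2]: (0.00+25.77)/2 × 2 = 25.77
  [2→8]: (25.77+5.39)/2 × 6 = 93.48
  [8→8.5]: (5.39+4.69)/2 × 0.5 = 2.52
  [8.5→11.5]: (4.69+2.03)/2 × 3 = 10.08
  Sum = 131.85 µg/mL·h
F = (AUC_ev/D_ev)/(AUC_iv/D_iv) = (131.85/200)/(84/50) = 0.65925/1.68 = 0.3924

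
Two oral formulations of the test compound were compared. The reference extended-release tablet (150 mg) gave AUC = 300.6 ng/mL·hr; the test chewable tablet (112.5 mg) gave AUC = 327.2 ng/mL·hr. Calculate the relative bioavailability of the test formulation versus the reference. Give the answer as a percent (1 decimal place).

F_rel = 145.1%

F_rel = (AUC_test/D_test) / (AUC_ref/D_ref)
      = (327.2/112.5) / (300.6/150)
      = 2.90844 / 2.004 = 1.4513 = 145.13%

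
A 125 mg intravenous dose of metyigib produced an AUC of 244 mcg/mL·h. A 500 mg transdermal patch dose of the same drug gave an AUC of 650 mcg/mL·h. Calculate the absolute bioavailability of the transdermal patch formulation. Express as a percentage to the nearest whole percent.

F = (AUC_ev / D_ev) / (AUC_iv / D_iv)
  = (650/500) / (244/125)
  = 1.3 / 1.952 = 0.6660
  = 66.60%

F = 67%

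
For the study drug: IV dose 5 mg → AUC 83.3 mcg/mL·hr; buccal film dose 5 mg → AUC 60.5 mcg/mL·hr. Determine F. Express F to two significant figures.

F = (AUC_ev / D_ev) / (AUC_iv / D_iv)
  = (60.5/5) / (83.3/5)
  = 12.1 / 16.66 = 0.7263

F = 0.73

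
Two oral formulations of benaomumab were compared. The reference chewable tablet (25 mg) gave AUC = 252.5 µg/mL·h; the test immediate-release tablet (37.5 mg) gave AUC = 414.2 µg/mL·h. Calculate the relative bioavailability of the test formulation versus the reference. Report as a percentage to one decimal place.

F_rel = (AUC_test/D_test) / (AUC_ref/D_ref)
      = (414.2/37.5) / (252.5/25)
      = 11.0453 / 10.1 = 1.0936 = 109.36%

F_rel = 109.4%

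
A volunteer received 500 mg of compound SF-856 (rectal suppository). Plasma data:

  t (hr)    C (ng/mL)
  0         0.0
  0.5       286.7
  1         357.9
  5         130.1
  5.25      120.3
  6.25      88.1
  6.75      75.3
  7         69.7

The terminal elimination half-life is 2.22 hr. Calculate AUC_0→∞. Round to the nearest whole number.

AUC = 1627 ng/mL·hr

Trapezoidal AUC_0→7:
  [0→0.5]: (0.0+286.7)/2 × 0.5 = 71.675
  [0.5→1]: (286.7+357.9)/2 × 0.5 = 161.15
  [1→5]: (357.9+130.1)/2 × 4 = 976.0
  [5→5.25]: (130.1+120.3)/2 × 0.25 = 31.3
  [5.25→6.25]: (120.3+88.1)/2 × 1 = 104.2
  [6.25→6.75]: (88.1+75.3)/2 × 0.5 = 40.85
  [6.75→7]: (75.3+69.7)/2 × 0.25 = 18.125
  Sum = 1403.3 ng/mL·hr
k_e = ln2 / t½ = 0.693147 / 2.22 = 0.3122 hr^-1
Extrapolated tail: C_last / k_e = 69.7 / 0.3122 = 223.254
AUC_0→∞ = 1403.3 + 223.254 = 1626.554 ng/mL·hr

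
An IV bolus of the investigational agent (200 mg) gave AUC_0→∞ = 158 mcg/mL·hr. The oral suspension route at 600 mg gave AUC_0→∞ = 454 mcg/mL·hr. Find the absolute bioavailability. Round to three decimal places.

F = 0.958

F = (AUC_ev / D_ev) / (AUC_iv / D_iv)
  = (454/600) / (158/200)
  = 0.756667 / 0.79 = 0.9578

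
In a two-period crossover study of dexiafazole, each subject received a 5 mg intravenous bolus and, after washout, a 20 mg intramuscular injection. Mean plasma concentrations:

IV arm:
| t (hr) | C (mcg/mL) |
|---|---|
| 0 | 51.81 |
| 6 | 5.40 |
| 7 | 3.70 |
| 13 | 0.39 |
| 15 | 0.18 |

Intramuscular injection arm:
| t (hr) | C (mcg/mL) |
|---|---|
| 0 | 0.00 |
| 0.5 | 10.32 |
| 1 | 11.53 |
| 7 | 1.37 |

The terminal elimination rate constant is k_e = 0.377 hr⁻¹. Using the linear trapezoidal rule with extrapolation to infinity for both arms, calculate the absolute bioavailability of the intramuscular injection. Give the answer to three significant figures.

F = 0.0665

Trapezoidal AUC_0→15 (IV):
  [0→6]: (51.81+5.40)/2 × 6 = 171.63
  [6→7]: (5.40+3.70)/2 × 1 = 4.55
  [7→13]: (3.70+0.39)/2 × 6 = 12.27
  [13→15]: (0.39+0.18)/2 × 2 = 0.57
  Sum = 189.02 mcg/mL·hr
IV tail: 0.18/0.377 = 0.477; AUC_iv,0→∞ = 189.02 + 0.477 = 189.497 mcg/mL·hr
Trapezoidal AUC_0→7 (intramuscular injection):
  [0→0.5]: (0.00+10.32)/2 × 0.5 = 2.58
  [0.5→1]: (10.32+11.53)/2 × 0.5 = 5.4625
  [1→7]: (11.53+1.37)/2 × 6 = 38.7
  Sum = 46.7425 mcg/mL·hr
intramuscular injection tail: 1.37/0.377 = 3.634; AUC_ev,0→∞ = 46.7425 + 3.634 = 50.3765 mcg/mL·hr
F = (AUC_ev/D_ev)/(AUC_iv/D_iv) = (50.3765/20)/(189.497/5) = 2.518825/37.8994 = 0.0665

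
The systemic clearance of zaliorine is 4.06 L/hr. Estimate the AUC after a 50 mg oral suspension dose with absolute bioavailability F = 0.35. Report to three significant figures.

AUC = 4.31 mg/L·hr

AUC_0→∞ = F × Dose / CL
        = 0.35 × 50 / 4.06 = 4.31034 mg/L·hr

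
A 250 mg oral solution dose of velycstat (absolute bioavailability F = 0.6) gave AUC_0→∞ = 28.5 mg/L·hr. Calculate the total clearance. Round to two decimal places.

CL = 5.26 L/hr

CL = F × Dose / AUC_0→∞
   = 0.6 × 250 / 28.5 = 5.26316 L/hr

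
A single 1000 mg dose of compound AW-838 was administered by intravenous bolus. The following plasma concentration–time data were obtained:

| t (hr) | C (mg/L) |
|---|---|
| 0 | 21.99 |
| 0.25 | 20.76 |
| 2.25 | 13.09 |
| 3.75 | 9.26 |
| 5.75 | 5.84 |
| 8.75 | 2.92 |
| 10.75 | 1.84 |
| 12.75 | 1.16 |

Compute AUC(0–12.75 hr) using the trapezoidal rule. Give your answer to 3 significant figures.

Trapezoidal AUC_0→12.75:
  [0→0.25]: (21.99+20.76)/2 × 0.25 = 5.34375
  [0.25→2.25]: (20.76+13.09)/2 × 2 = 33.85
  [2.25→3.75]: (13.09+9.26)/2 × 1.5 = 16.7625
  [3.75→5.75]: (9.26+5.84)/2 × 2 = 15.1
  [5.75→8.75]: (5.84+2.92)/2 × 3 = 13.14
  [8.75→10.75]: (2.92+1.84)/2 × 2 = 4.76
  [10.75→12.75]: (1.84+1.16)/2 × 2 = 3.0
  Sum = 91.95625 mg/L·hr

AUC = 92.0 mg/L·hr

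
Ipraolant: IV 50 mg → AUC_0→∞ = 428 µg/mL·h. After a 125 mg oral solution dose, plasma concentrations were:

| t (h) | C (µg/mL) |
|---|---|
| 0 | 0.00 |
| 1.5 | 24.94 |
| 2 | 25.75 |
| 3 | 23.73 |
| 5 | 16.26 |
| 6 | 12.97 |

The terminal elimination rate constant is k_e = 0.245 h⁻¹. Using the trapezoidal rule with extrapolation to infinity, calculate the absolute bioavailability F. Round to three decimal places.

F = 0.153

Trapezoidal AUC_0→6 (oral solution):
  [0→1.5]: (0.00+24.94)/2 × 1.5 = 18.705
  [1.5→2]: (24.94+25.75)/2 × 0.5 = 12.6725
  [2→3]: (25.75+23.73)/2 × 1 = 24.74
  [3→5]: (23.73+16.26)/2 × 2 = 39.99
  [5→6]: (16.26+12.97)/2 × 1 = 14.615
  Sum = 110.7225 µg/mL·h
Tail: C_last/k_e = 12.97/0.245 = 52.939
AUC_0→∞ (oral solution) = 110.7225 + 52.939 = 163.6615 µg/mL·h
F = (AUC_ev/D_ev)/(AUC_iv/D_iv) = (163.6615/125)/(428/50) = 1.309292/8.56 = 0.1530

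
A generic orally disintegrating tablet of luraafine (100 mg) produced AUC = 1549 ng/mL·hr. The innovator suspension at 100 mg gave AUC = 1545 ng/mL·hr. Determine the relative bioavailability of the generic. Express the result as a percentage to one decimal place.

F_rel = (AUC_test/D_test) / (AUC_ref/D_ref)
      = (1549/100) / (1545/100)
      = 15.49 / 15.45 = 1.0026 = 100.26%

F_rel = 100.3%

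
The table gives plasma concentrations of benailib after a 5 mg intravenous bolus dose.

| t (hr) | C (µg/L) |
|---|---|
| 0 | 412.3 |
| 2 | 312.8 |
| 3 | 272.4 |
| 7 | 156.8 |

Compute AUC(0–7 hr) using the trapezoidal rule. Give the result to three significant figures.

AUC = 1880 µg/L·hr

Trapezoidal AUC_0→7:
  [0→2]: (412.3+312.8)/2 × 2 = 725.1
  [2→3]: (312.8+272.4)/2 × 1 = 292.6
  [3→7]: (272.4+156.8)/2 × 4 = 858.4
  Sum = 1876.1 µg/L·hr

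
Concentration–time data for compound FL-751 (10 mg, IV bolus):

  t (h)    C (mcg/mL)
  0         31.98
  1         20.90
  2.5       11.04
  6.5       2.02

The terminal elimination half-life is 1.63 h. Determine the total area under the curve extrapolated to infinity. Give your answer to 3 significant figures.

AUC = 81.3 mcg/mL·h

Trapezoidal AUC_0→6.5:
  [0→1]: (31.98+20.90)/2 × 1 = 26.44
  [1→2.5]: (20.90+11.04)/2 × 1.5 = 23.955
  [2.5→6.5]: (11.04+2.02)/2 × 4 = 26.12
  Sum = 76.515 mcg/mL·h
k_e = ln2 / t½ = 0.693147 / 1.63 = 0.4252 h^-1
Extrapolated tail: C_last / k_e = 2.02 / 0.4252 = 4.751
AUC_0→∞ = 76.515 + 4.751 = 81.266 mcg/mL·h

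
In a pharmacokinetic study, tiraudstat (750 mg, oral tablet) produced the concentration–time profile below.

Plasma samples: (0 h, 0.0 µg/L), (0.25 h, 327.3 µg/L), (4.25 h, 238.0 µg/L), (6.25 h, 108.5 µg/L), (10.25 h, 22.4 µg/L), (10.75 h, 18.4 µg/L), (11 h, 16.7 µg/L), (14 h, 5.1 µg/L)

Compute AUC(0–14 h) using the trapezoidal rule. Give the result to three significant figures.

AUC = 1830 µg/L·h

Trapezoidal AUC_0→14:
  [0→0.25]: (0.0+327.3)/2 × 0.25 = 40.9125
  [0.25→4.25]: (327.3+238.0)/2 × 4 = 1130.6
  [4.25→6.25]: (238.0+108.5)/2 × 2 = 346.5
  [6.25→10.25]: (108.5+22.4)/2 × 4 = 261.8
  [10.25→10.75]: (22.4+18.4)/2 × 0.5 = 10.2
  [10.75→11]: (18.4+16.7)/2 × 0.25 = 4.3875
  [11→14]: (16.7+5.1)/2 × 3 = 32.7
  Sum = 1827.1 µg/L·h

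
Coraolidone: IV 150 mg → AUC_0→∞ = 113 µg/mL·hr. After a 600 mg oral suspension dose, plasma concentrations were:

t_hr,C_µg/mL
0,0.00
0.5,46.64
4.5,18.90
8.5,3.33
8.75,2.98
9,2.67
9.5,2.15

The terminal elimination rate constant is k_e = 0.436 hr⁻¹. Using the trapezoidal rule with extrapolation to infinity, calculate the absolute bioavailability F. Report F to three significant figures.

F = 0.431

Trapezoidal AUC_0→9.5 (oral suspension):
  [0→0.5]: (0.00+46.64)/2 × 0.5 = 11.66
  [0.5→4.5]: (46.64+18.90)/2 × 4 = 131.08
  [4.5→8.5]: (18.90+3.33)/2 × 4 = 44.46
  [8.5→8.75]: (3.33+2.98)/2 × 0.25 = 0.78875
  [8.75→9]: (2.98+2.67)/2 × 0.25 = 0.70625
  [9→9.5]: (2.67+2.15)/2 × 0.5 = 1.205
  Sum = 189.9 µg/mL·hr
Tail: C_last/k_e = 2.15/0.436 = 4.931
AUC_0→∞ (oral suspension) = 189.9 + 4.931 = 194.831 µg/mL·hr
F = (AUC_ev/D_ev)/(AUC_iv/D_iv) = (194.831/600)/(113/150) = 0.324718/0.753333 = 0.4310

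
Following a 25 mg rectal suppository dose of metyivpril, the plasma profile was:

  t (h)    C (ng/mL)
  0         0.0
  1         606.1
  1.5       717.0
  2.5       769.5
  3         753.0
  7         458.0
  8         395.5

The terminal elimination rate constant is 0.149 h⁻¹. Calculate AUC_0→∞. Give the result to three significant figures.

AUC = 7260 ng/mL·h

Trapezoidal AUC_0→8:
  [0→1]: (0.0+606.1)/2 × 1 = 303.05
  [1→1.5]: (606.1+717.0)/2 × 0.5 = 330.775
  [1.5→2.5]: (717.0+769.5)/2 × 1 = 743.25
  [2.5→3]: (769.5+753.0)/2 × 0.5 = 380.625
  [3→7]: (753.0+458.0)/2 × 4 = 2422.0
  [7→8]: (458.0+395.5)/2 × 1 = 426.75
  Sum = 4606.45 ng/mL·h
Extrapolated tail: C_last / k_e = 395.5 / 0.149 = 2654.362
AUC_0→∞ = 4606.45 + 2654.362 = 7260.812 ng/mL·h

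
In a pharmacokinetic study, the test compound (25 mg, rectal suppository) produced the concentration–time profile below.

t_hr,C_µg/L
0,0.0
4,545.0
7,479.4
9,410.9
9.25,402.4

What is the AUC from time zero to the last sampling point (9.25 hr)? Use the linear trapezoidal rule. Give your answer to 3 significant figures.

Trapezoidal AUC_0→9.25:
  [0→4]: (0.0+545.0)/2 × 4 = 1090.0
  [4→7]: (545.0+479.4)/2 × 3 = 1536.6
  [7→9]: (479.4+410.9)/2 × 2 = 890.3
  [9→9.25]: (410.9+402.4)/2 × 0.25 = 101.6625
  Sum = 3618.5625 µg/L·hr

AUC = 3620 µg/L·hr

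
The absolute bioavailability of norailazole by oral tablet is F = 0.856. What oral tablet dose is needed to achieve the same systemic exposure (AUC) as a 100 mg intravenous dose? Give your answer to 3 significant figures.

D_oral = 117 mg

For equal systemic exposure: F × D_ev = D_iv
D_ev = D_iv / F = 100 / 0.856 = 116.822 mg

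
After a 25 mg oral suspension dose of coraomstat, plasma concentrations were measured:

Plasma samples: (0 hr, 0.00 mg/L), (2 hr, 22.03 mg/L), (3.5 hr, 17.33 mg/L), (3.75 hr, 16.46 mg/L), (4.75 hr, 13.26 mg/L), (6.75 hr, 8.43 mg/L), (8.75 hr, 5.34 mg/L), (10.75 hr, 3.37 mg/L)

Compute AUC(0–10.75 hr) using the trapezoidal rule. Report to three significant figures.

Trapezoidal AUC_0→10.75:
  [0→2]: (0.00+22.03)/2 × 2 = 22.03
  [2→3.5]: (22.03+17.33)/2 × 1.5 = 29.52
  [3.5→3.75]: (17.33+16.46)/2 × 0.25 = 4.22375
  [3.75→4.75]: (16.46+13.26)/2 × 1 = 14.86
  [4.75→6.75]: (13.26+8.43)/2 × 2 = 21.69
  [6.75→8.75]: (8.43+5.34)/2 × 2 = 13.77
  [8.75→10.75]: (5.34+3.37)/2 × 2 = 8.71
  Sum = 114.80375 mg/L·hr

AUC = 115 mg/L·hr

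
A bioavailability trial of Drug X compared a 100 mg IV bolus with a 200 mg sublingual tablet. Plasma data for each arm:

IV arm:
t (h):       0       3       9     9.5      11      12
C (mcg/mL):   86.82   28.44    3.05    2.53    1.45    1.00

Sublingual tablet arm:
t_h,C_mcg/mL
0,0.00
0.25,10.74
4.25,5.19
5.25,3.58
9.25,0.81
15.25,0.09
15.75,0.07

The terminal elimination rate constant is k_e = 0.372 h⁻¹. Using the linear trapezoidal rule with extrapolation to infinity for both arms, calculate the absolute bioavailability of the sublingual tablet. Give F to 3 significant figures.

Trapezoidal AUC_0→12 (IV):
  [0→3]: (86.82+28.44)/2 × 3 = 172.89
  [3→9]: (28.44+3.05)/2 × 6 = 94.47
  [9→9.5]: (3.05+2.53)/2 × 0.5 = 1.395
  [9.5→11]: (2.53+1.45)/2 × 1.5 = 2.985
  [11→12]: (1.45+1.00)/2 × 1 = 1.225
  Sum = 272.965 mcg/mL·h
IV tail: 1.00/0.372 = 2.688; AUC_iv,0→∞ = 272.965 + 2.688 = 275.653 mcg/mL·h
Trapezoidal AUC_0→15.75 (sublingual tablet):
  [0→0.25]: (0.00+10.74)/2 × 0.25 = 1.3425
  [0.25→4.25]: (10.74+5.19)/2 × 4 = 31.86
  [4.25→5.25]: (5.19+3.58)/2 × 1 = 4.385
  [5.25→9.25]: (3.58+0.81)/2 × 4 = 8.78
  [9.25→15.25]: (0.81+0.09)/2 × 6 = 2.7
  [15.25→15.75]: (0.09+0.07)/2 × 0.5 = 0.04
  Sum = 49.1075 mcg/mL·h
sublingual tablet tail: 0.07/0.372 = 0.188; AUC_ev,0→∞ = 49.1075 + 0.188 = 49.2955 mcg/mL·h
F = (AUC_ev/D_ev)/(AUC_iv/D_iv) = (49.2955/200)/(275.653/100) = 0.2464775/2.75653 = 0.0894

F = 0.0894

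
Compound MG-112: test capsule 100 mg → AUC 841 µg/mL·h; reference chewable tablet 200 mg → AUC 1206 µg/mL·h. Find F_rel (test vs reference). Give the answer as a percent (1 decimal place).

F_rel = 139.5%

F_rel = (AUC_test/D_test) / (AUC_ref/D_ref)
      = (841/100) / (1206/200)
      = 8.41 / 6.03 = 1.3947 = 139.47%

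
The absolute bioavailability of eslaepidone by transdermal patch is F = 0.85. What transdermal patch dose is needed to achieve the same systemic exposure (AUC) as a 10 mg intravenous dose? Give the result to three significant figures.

For equal systemic exposure: F × D_ev = D_iv
D_ev = D_iv / F = 10 / 0.85 = 11.7647 mg

D_transdermal = 11.8 mg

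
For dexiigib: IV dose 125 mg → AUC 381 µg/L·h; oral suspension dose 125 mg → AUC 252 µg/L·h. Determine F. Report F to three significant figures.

F = 0.661

F = (AUC_ev / D_ev) / (AUC_iv / D_iv)
  = (252/125) / (381/125)
  = 2.016 / 3.048 = 0.6614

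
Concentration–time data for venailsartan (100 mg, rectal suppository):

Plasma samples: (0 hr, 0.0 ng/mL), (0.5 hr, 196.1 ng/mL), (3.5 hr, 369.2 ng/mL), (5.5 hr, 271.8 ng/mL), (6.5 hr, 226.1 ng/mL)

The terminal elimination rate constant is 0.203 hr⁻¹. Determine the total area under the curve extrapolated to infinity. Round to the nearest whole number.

AUC = 2901 ng/mL·hr

Trapezoidal AUC_0→6.5:
  [0→0.5]: (0.0+196.1)/2 × 0.5 = 49.025
  [0.5→3.5]: (196.1+369.2)/2 × 3 = 847.95
  [3.5→5.5]: (369.2+271.8)/2 × 2 = 641.0
  [5.5→6.5]: (271.8+226.1)/2 × 1 = 248.95
  Sum = 1786.925 ng/mL·hr
Extrapolated tail: C_last / k_e = 226.1 / 0.203 = 1113.793
AUC_0→∞ = 1786.925 + 1113.793 = 2900.718 ng/mL·hr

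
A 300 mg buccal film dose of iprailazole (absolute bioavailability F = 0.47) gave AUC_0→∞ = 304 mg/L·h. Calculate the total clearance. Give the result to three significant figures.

CL = F × Dose / AUC_0→∞
   = 0.47 × 300 / 304 = 0.463816 L/h

CL = 0.464 L/h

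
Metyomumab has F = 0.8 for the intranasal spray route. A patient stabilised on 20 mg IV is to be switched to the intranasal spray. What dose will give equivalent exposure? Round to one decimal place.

D_intranasal = 25.0 mg

For equal systemic exposure: F × D_ev = D_iv
D_ev = D_iv / F = 20 / 0.8 = 25 mg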